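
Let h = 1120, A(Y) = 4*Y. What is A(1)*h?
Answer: 4480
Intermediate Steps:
A(1)*h = (4*1)*1120 = 4*1120 = 4480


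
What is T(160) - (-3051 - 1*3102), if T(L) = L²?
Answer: 31753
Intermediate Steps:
T(160) - (-3051 - 1*3102) = 160² - (-3051 - 1*3102) = 25600 - (-3051 - 3102) = 25600 - 1*(-6153) = 25600 + 6153 = 31753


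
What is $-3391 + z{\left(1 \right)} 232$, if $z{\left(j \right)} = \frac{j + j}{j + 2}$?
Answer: $- \frac{9709}{3} \approx -3236.3$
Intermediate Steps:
$z{\left(j \right)} = \frac{2 j}{2 + j}$
$-3391 + z{\left(1 \right)} 232 = -3391 + 2 \cdot 1 \frac{1}{2 + 1} \cdot 232 = -3391 + 2 \cdot 1 \cdot \frac{1}{3} \cdot 232 = -3391 + \frac{2}{3} \cdot 232 = -3391 + \frac{464}{3} = - \frac{9709}{3}$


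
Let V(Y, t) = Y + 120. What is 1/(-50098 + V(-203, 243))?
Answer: -1/50181 ≈ -1.9928e-5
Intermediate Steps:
V(Y, t) = 120 + Y
1/(-50098 + V(-203, 243)) = 1/(-50098 + (120 - 203)) = 1/(-50098 - 83) = 1/(-50181) = -1/50181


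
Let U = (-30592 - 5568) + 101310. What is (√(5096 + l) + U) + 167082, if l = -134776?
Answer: 232232 + 4*I*√8105 ≈ 2.3223e+5 + 360.11*I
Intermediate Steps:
U = 65150 (U = -36160 + 101310 = 65150)
(√(5096 + l) + U) + 167082 = (√(5096 - 134776) + 65150) + 167082 = (√(-129680) + 65150) + 167082 = (4*I*√8105 + 65150) + 167082 = (65150 + 4*I*√8105) + 167082 = 232232 + 4*I*√8105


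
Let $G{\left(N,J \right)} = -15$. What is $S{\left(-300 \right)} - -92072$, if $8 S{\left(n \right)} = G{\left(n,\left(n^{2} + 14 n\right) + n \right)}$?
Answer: $\frac{736561}{8} \approx 92070.0$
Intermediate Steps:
$S{\left(n \right)} = - \frac{15}{8}$ ($S{\left(n \right)} = \frac{1}{8} \left(-15\right) = - \frac{15}{8}$)
$S{\left(-300 \right)} - -92072 = - \frac{15}{8} - -92072 = - \frac{15}{8} + 92072 = \frac{736561}{8}$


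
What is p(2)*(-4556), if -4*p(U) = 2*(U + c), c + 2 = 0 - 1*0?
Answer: 0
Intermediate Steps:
c = -2 (c = -2 + (0 - 1*0) = -2 + (0 + 0) = -2 + 0 = -2)
p(U) = 1 - U/2 (p(U) = -(U - 2)/2 = -(-2 + U)/2 = -(-4 + 2*U)/4 = 1 - U/2)
p(2)*(-4556) = (1 - ½*2)*(-4556) = (1 - 1)*(-4556) = 0*(-4556) = 0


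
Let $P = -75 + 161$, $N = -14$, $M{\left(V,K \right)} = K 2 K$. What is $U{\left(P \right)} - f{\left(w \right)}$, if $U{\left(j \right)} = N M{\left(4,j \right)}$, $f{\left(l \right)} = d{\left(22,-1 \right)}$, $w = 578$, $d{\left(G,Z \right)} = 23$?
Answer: $-207111$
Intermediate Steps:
$M{\left(V,K \right)} = 2 K^{2}$ ($M{\left(V,K \right)} = 2 K K = 2 K^{2}$)
$f{\left(l \right)} = 23$
$P = 86$
$U{\left(j \right)} = - 28 j^{2}$ ($U{\left(j \right)} = - 14 \cdot 2 j^{2} = - 28 j^{2}$)
$U{\left(P \right)} - f{\left(w \right)} = - 28 \cdot 86^{2} - 23 = \left(-28\right) 7396 - 23 = -207088 - 23 = -207111$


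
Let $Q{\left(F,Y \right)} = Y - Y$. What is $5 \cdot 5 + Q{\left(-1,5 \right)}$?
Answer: $25$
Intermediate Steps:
$Q{\left(F,Y \right)} = 0$
$5 \cdot 5 + Q{\left(-1,5 \right)} = 5 \cdot 5 + 0 = 25 + 0 = 25$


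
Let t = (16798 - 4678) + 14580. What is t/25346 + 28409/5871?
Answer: 23073953/3915957 ≈ 5.8923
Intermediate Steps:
t = 26700 (t = 12120 + 14580 = 26700)
t/25346 + 28409/5871 = 26700/25346 + 28409/5871 = 26700*(1/25346) + 28409*(1/5871) = 13350/12673 + 28409/5871 = 23073953/3915957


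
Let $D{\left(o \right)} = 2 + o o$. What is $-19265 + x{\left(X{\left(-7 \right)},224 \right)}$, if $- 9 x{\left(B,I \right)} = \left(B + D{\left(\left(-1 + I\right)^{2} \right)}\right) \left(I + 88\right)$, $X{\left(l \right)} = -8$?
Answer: $- \frac{257189295035}{3} \approx -8.573 \cdot 10^{10}$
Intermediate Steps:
$D{\left(o \right)} = 2 + o^{2}$
$x{\left(B,I \right)} = - \frac{\left(88 + I\right) \left(2 + B + \left(-1 + I\right)^{4}\right)}{9}$ ($x{\left(B,I \right)} = - \frac{\left(B + \left(2 + \left(\left(-1 + I\right)^{2}\right)^{2}\right)\right) \left(I + 88\right)}{9} = - \frac{\left(B + \left(2 + \left(-1 + I\right)^{4}\right)\right) \left(88 + I\right)}{9} = - \frac{\left(2 + B + \left(-1 + I\right)^{4}\right) \left(88 + I\right)}{9} = - \frac{\left(88 + I\right) \left(2 + B + \left(-1 + I\right)^{4}\right)}{9}$)
$-19265 + x{\left(X{\left(-7 \right)},224 \right)} = -19265 - \left(- \frac{176}{3} - \frac{1792}{9} + \frac{88 \left(-1 + 224\right)^{4}}{9} + \frac{224 \left(2 + \left(-1 + 224\right)^{4}\right)}{9}\right) = -19265 - \left(- \frac{2320}{9} + \frac{217621662808}{9} + \frac{224 \left(2 + 223^{4}\right)}{9}\right) = -19265 - \left(\frac{72540553496}{3} + \frac{224 \left(2 + 2472973441\right)}{9}\right) = -19265 - \left(\frac{72540553496}{3} + 61549561248\right) = -19265 - \frac{257189237240}{3} = - \frac{257189295035}{3}$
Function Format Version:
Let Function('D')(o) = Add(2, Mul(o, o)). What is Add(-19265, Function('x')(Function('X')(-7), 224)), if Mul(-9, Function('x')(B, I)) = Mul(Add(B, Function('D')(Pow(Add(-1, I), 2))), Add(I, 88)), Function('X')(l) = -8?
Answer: Rational(-257189295035, 3) ≈ -8.5730e+10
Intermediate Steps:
Function('D')(o) = Add(2, Pow(o, 2))
Function('x')(B, I) = Mul(Rational(-1, 9), Add(88, I), Add(2, B, Pow(Add(-1, I), 4))) (Function('x')(B, I) = Mul(Rational(-1, 9), Mul(Add(B, Add(2, Pow(Pow(Add(-1, I), 2), 2))), Add(I, 88))) = Mul(Rational(-1, 9), Mul(Add(B, Add(2, Pow(Add(-1, I), 4))), Add(88, I))) = Mul(Rational(-1, 9), Mul(Add(2, B, Pow(Add(-1, I), 4)), Add(88, I))) = Mul(Rational(-1, 9), Mul(Add(88, I), Add(2, B, Pow(Add(-1, I), 4)))) = Mul(Rational(-1, 9), Add(88, I), Add(2, B, Pow(Add(-1, I), 4))))
Add(-19265, Function('x')(Function('X')(-7), 224)) = Add(-19265, Add(Rational(-176, 9), Mul(Rational(-88, 9), -8), Mul(Rational(-88, 9), Pow(Add(-1, 224), 4)), Mul(Rational(-1, 9), -8, 224), Mul(Rational(-1, 9), 224, Add(2, Pow(Add(-1, 224), 4))))) = Add(-19265, Add(Rational(-176, 9), Rational(704, 9), Mul(Rational(-88, 9), Pow(223, 4)), Rational(1792, 9), Mul(Rational(-1, 9), 224, Add(2, Pow(223, 4))))) = Add(-19265, Add(Rational(-176, 9), Rational(704, 9), Mul(Rational(-88, 9), 2472973441), Rational(1792, 9), Mul(Rational(-1, 9), 224, Add(2, 2472973441)))) = Add(-19265, Add(Rational(-176, 9), Rational(704, 9), Rational(-217621662808, 9), Rational(1792, 9), Mul(Rational(-1, 9), 224, 2472973443))) = Add(-19265, Add(Rational(-176, 9), Rational(704, 9), Rational(-217621662808, 9), Rational(1792, 9), -61549561248)) = Add(-19265, Rational(-257189237240, 3)) = Rational(-257189295035, 3)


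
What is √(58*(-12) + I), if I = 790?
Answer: √94 ≈ 9.6954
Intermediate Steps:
√(58*(-12) + I) = √(58*(-12) + 790) = √(-696 + 790) = √94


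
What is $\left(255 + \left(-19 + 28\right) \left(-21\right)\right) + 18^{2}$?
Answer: $390$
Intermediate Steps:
$\left(255 + \left(-19 + 28\right) \left(-21\right)\right) + 18^{2} = \left(255 + 9 \left(-21\right)\right) + 324 = \left(255 - 189\right) + 324 = 66 + 324 = 390$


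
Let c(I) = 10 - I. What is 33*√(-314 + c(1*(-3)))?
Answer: 33*I*√301 ≈ 572.53*I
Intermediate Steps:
33*√(-314 + c(1*(-3))) = 33*√(-314 + (10 - (-3))) = 33*√(-314 + (10 - 1*(-3))) = 33*√(-314 + (10 + 3)) = 33*√(-314 + 13) = 33*√(-301) = 33*(I*√301) = 33*I*√301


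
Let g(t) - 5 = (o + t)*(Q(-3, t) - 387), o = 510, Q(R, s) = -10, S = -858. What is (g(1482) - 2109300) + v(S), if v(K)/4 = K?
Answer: -2903551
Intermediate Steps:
v(K) = 4*K
g(t) = -202465 - 397*t (g(t) = 5 + (510 + t)*(-10 - 387) = 5 + (510 + t)*(-397) = 5 + (-202470 - 397*t) = -202465 - 397*t)
(g(1482) - 2109300) + v(S) = ((-202465 - 397*1482) - 2109300) + 4*(-858) = ((-202465 - 588354) - 2109300) - 3432 = (-790819 - 2109300) - 3432 = -2900119 - 3432 = -2903551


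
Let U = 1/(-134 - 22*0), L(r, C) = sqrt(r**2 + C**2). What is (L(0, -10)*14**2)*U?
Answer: -980/67 ≈ -14.627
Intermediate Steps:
L(r, C) = sqrt(C**2 + r**2)
U = -1/134 (U = 1/(-134 + 0) = 1/(-134) = -1/134 ≈ -0.0074627)
(L(0, -10)*14**2)*U = (sqrt((-10)**2 + 0**2)*14**2)*(-1/134) = (sqrt(100 + 0)*196)*(-1/134) = (sqrt(100)*196)*(-1/134) = (10*196)*(-1/134) = 1960*(-1/134) = -980/67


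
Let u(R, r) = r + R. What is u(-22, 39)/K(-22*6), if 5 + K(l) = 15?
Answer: 17/10 ≈ 1.7000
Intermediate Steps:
u(R, r) = R + r
K(l) = 10 (K(l) = -5 + 15 = 10)
u(-22, 39)/K(-22*6) = (-22 + 39)/10 = 17*(1/10) = 17/10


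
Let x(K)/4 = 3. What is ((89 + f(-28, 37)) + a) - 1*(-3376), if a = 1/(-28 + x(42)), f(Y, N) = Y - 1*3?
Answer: 54943/16 ≈ 3433.9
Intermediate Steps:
f(Y, N) = -3 + Y (f(Y, N) = Y - 3 = -3 + Y)
x(K) = 12 (x(K) = 4*3 = 12)
a = -1/16 (a = 1/(-28 + 12) = 1/(-16) = -1/16 ≈ -0.062500)
((89 + f(-28, 37)) + a) - 1*(-3376) = ((89 + (-3 - 28)) - 1/16) - 1*(-3376) = ((89 - 31) - 1/16) + 3376 = (58 - 1/16) + 3376 = 927/16 + 3376 = 54943/16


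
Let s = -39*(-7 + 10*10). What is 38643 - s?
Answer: 42270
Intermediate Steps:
s = -3627 (s = -39*(-7 + 100) = -39*93 = -3627)
38643 - s = 38643 - 1*(-3627) = 38643 + 3627 = 42270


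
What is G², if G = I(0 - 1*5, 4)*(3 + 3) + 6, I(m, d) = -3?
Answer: 144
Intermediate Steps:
G = -12 (G = -3*(3 + 3) + 6 = -3*6 + 6 = -18 + 6 = -12)
G² = (-12)² = 144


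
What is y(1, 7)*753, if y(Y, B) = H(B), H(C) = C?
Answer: 5271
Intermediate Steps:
y(Y, B) = B
y(1, 7)*753 = 7*753 = 5271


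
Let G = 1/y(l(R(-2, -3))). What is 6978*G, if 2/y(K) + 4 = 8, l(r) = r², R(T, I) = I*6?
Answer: 13956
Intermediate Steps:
R(T, I) = 6*I
y(K) = ½ (y(K) = 2/(-4 + 8) = 2/4 = 2*(¼) = ½)
G = 2 (G = 1/(½) = 2)
6978*G = 6978*2 = 13956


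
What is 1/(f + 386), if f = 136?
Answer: 1/522 ≈ 0.0019157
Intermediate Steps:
1/(f + 386) = 1/(136 + 386) = 1/522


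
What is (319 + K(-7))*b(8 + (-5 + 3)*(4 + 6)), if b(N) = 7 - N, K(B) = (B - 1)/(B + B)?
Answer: 42503/7 ≈ 6071.9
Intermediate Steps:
K(B) = (-1 + B)/(2*B) (K(B) = (-1 + B)/((2*B)) = (-1 + B)*(1/(2*B)) = (-1 + B)/(2*B))
(319 + K(-7))*b(8 + (-5 + 3)*(4 + 6)) = (319 + (1/2)*(-1 - 7)/(-7))*(7 - (8 + (-5 + 3)*(4 + 6))) = (319 + (1/2)*(-1/7)*(-8))*(7 - (8 - 2*10)) = (319 + 4/7)*(7 - (8 - 20)) = 2237*(7 - 1*(-12))/7 = 2237*(7 + 12)/7 = (2237/7)*19 = 42503/7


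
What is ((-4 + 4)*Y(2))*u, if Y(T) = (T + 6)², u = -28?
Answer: 0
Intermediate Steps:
Y(T) = (6 + T)²
((-4 + 4)*Y(2))*u = ((-4 + 4)*(6 + 2)²)*(-28) = (0*8²)*(-28) = (0*64)*(-28) = 0*(-28) = 0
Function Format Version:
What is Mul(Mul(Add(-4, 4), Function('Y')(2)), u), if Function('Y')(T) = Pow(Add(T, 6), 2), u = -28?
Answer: 0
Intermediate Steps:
Function('Y')(T) = Pow(Add(6, T), 2)
Mul(Mul(Add(-4, 4), Function('Y')(2)), u) = Mul(Mul(Add(-4, 4), Pow(Add(6, 2), 2)), -28) = Mul(Mul(0, Pow(8, 2)), -28) = Mul(Mul(0, 64), -28) = Mul(0, -28) = 0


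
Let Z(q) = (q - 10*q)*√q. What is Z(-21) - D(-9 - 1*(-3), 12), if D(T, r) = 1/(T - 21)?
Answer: 1/27 + 189*I*√21 ≈ 0.037037 + 866.11*I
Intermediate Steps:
D(T, r) = 1/(-21 + T)
Z(q) = -9*q^(3/2) (Z(q) = (q - 10*q)*√q = (-9*q)*√q = -9*q^(3/2))
Z(-21) - D(-9 - 1*(-3), 12) = -(-189)*I*√21 - 1/(-21 + (-9 - 1*(-3))) = -(-189)*I*√21 - 1/(-21 + (-9 + 3)) = 189*I*√21 - 1/(-21 - 6) = 189*I*√21 - 1/(-27) = 189*I*√21 - 1*(-1/27) = 189*I*√21 + 1/27 = 1/27 + 189*I*√21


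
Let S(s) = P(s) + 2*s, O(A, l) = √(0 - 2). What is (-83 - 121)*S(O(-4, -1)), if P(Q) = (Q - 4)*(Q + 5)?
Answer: 4488 - 612*I*√2 ≈ 4488.0 - 865.5*I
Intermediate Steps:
O(A, l) = I*√2 (O(A, l) = √(-2) = I*√2)
P(Q) = (-4 + Q)*(5 + Q)
S(s) = -20 + s² + 3*s (S(s) = (-20 + s + s²) + 2*s = -20 + s² + 3*s)
(-83 - 121)*S(O(-4, -1)) = (-83 - 121)*(-20 + (I*√2)² + 3*(I*√2)) = -204*(-20 - 2 + 3*I*√2) = -204*(-22 + 3*I*√2) = 4488 - 612*I*√2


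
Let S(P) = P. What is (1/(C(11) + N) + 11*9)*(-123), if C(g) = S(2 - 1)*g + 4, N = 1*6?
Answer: -85280/7 ≈ -12183.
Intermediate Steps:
N = 6
C(g) = 4 + g (C(g) = (2 - 1)*g + 4 = 1*g + 4 = g + 4 = 4 + g)
(1/(C(11) + N) + 11*9)*(-123) = (1/((4 + 11) + 6) + 11*9)*(-123) = (1/(15 + 6) + 99)*(-123) = (1/21 + 99)*(-123) = (2080/21)*(-123) = -85280/7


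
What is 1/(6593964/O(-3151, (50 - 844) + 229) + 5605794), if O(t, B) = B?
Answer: 565/3160679646 ≈ 1.7876e-7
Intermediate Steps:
1/(6593964/O(-3151, (50 - 844) + 229) + 5605794) = 1/(6593964/((50 - 844) + 229) + 5605794) = 1/(6593964/(-794 + 229) + 5605794) = 1/(6593964/(-565) + 5605794) = 1/(6593964*(-1/565) + 5605794) = 1/(-6593964/565 + 5605794) = 1/(3160679646/565) = 565/3160679646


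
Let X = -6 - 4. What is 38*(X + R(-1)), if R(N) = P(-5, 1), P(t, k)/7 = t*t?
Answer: 6270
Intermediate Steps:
P(t, k) = 7*t**2 (P(t, k) = 7*(t*t) = 7*t**2)
R(N) = 175 (R(N) = 7*(-5)**2 = 7*25 = 175)
X = -10
38*(X + R(-1)) = 38*(-10 + 175) = 38*165 = 6270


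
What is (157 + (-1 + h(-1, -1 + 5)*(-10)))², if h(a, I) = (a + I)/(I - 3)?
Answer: 15876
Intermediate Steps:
h(a, I) = (I + a)/(-3 + I)
(157 + (-1 + h(-1, -1 + 5)*(-10)))² = (157 + (-1 + (((-1 + 5) - 1)/(-3 + (-1 + 5)))*(-10)))² = (157 + (-1 + ((4 - 1)/(-3 + 4))*(-10)))² = (157 + (-1 + (3/1)*(-10)))² = (157 + (-1 + (1*3)*(-10)))² = (157 + (-1 + 3*(-10)))² = (157 + (-1 - 30))² = (157 - 31)² = 126² = 15876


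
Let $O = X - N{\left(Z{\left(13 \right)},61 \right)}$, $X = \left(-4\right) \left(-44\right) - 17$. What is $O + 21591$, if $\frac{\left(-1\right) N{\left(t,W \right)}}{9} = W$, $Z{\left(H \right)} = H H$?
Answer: $22299$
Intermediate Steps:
$Z{\left(H \right)} = H^{2}$
$N{\left(t,W \right)} = - 9 W$
$X = 159$ ($X = 176 - 17 = 159$)
$O = 708$ ($O = 159 - \left(-9\right) 61 = 159 - -549 = 159 + 549 = 708$)
$O + 21591 = 708 + 21591 = 22299$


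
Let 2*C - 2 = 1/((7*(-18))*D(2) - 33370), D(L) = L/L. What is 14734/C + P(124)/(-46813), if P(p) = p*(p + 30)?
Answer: 46205966511928/3136049683 ≈ 14734.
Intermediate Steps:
D(L) = 1
C = 66991/66992 (C = 1 + 1/(2*((7*(-18))*1 - 33370)) = 1 + 1/(2*(-126*1 - 33370)) = 1 + 1/(2*(-126 - 33370)) = 1 + (½)/(-33496) = 1 + (½)*(-1/33496) = 1 - 1/66992 = 66991/66992 ≈ 0.99998)
P(p) = p*(30 + p)
14734/C + P(124)/(-46813) = 14734/(66991/66992) + (124*(30 + 124))/(-46813) = 14734*(66992/66991) + (124*154)*(-1/46813) = 987060128/66991 + 19096*(-1/46813) = 987060128/66991 - 19096/46813 = 46205966511928/3136049683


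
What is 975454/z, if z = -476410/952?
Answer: -464316104/238205 ≈ -1949.2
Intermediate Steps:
z = -238205/476 (z = -476410/952 = -710*671/952 = -238205/476 ≈ -500.43)
975454/z = 975454/(-238205/476) = 975454*(-476/238205) = -464316104/238205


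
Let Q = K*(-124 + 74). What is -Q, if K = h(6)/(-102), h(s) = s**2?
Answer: -300/17 ≈ -17.647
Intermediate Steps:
K = -6/17 (K = 6**2/(-102) = 36*(-1/102) = -6/17 ≈ -0.35294)
Q = 300/17 (Q = -6*(-124 + 74)/17 = -6/17*(-50) = 300/17 ≈ 17.647)
-Q = -1*300/17 = -300/17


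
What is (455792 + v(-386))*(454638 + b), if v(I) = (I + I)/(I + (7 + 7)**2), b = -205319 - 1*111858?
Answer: 5952147350586/95 ≈ 6.2654e+10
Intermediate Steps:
b = -317177 (b = -205319 - 111858 = -317177)
v(I) = 2*I/(196 + I) (v(I) = (2*I)/(I + 14**2) = (2*I)/(I + 196) = (2*I)/(196 + I) = 2*I/(196 + I))
(455792 + v(-386))*(454638 + b) = (455792 + 2*(-386)/(196 - 386))*(454638 - 317177) = (455792 + 2*(-386)/(-190))*137461 = (455792 + 2*(-386)*(-1/190))*137461 = (455792 + 386/95)*137461 = (43300626/95)*137461 = 5952147350586/95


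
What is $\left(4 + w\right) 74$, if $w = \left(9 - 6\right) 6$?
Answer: $1628$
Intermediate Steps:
$w = 18$ ($w = 3 \cdot 6 = 18$)
$\left(4 + w\right) 74 = \left(4 + 18\right) 74 = 22 \cdot 74 = 1628$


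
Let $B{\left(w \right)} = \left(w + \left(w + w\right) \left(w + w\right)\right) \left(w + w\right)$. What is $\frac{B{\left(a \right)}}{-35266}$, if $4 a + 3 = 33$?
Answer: $- \frac{6975}{70532} \approx -0.098891$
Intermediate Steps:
$a = \frac{15}{2}$ ($a = - \frac{3}{4} + \frac{1}{4} \cdot 33 = - \frac{3}{4} + \frac{33}{4} = \frac{15}{2} \approx 7.5$)
$B{\left(w \right)} = 2 w \left(w + 4 w^{2}\right)$ ($B{\left(w \right)} = \left(w + 2 w 2 w\right) 2 w = \left(w + 4 w^{2}\right) 2 w = 2 w \left(w + 4 w^{2}\right)$)
$\frac{B{\left(a \right)}}{-35266} = \frac{\left(\frac{15}{2}\right)^{2} \left(2 + 8 \cdot \frac{15}{2}\right)}{-35266} = \frac{225 \left(2 + 60\right)}{4} \left(- \frac{1}{35266}\right) = \frac{225}{4} \cdot 62 \left(- \frac{1}{35266}\right) = \frac{6975}{2} \left(- \frac{1}{35266}\right) = - \frac{6975}{70532}$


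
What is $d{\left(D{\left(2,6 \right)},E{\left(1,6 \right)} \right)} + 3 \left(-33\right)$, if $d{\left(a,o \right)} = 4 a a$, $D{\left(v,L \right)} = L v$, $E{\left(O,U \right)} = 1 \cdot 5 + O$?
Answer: $477$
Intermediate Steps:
$E{\left(O,U \right)} = 5 + O$
$d{\left(a,o \right)} = 4 a^{2}$
$d{\left(D{\left(2,6 \right)},E{\left(1,6 \right)} \right)} + 3 \left(-33\right) = 4 \left(6 \cdot 2\right)^{2} + 3 \left(-33\right) = 4 \cdot 12^{2} - 99 = 4 \cdot 144 - 99 = 576 - 99 = 477$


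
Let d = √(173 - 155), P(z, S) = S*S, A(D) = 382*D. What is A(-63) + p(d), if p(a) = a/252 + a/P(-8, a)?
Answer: -24066 + 5*√2/28 ≈ -24066.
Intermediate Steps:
P(z, S) = S²
d = 3*√2 (d = √18 = 3*√2 ≈ 4.2426)
p(a) = 1/a + a/252 (p(a) = a/252 + a/(a²) = a*(1/252) + a/a² = a/252 + 1/a = 1/a + a/252)
A(-63) + p(d) = 382*(-63) + (1/(3*√2) + (3*√2)/252) = -24066 + (√2/6 + √2/84) = -24066 + 5*√2/28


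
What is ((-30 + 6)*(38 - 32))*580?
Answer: -83520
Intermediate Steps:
((-30 + 6)*(38 - 32))*580 = -24*6*580 = -144*580 = -83520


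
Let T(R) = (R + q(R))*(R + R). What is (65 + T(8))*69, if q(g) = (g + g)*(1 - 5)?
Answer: -57339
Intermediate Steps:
q(g) = -8*g (q(g) = (2*g)*(-4) = -8*g)
T(R) = -14*R**2 (T(R) = (R - 8*R)*(R + R) = (-7*R)*(2*R) = -14*R**2)
(65 + T(8))*69 = (65 - 14*8**2)*69 = (65 - 14*64)*69 = (65 - 896)*69 = -831*69 = -57339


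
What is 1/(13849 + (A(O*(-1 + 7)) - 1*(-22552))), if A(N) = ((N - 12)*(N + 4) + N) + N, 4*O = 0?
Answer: 1/36353 ≈ 2.7508e-5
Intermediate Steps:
O = 0 (O = (¼)*0 = 0)
A(N) = 2*N + (-12 + N)*(4 + N) (A(N) = ((-12 + N)*(4 + N) + N) + N = (N + (-12 + N)*(4 + N)) + N = 2*N + (-12 + N)*(4 + N))
1/(13849 + (A(O*(-1 + 7)) - 1*(-22552))) = 1/(13849 + ((-48 + (0*(-1 + 7))² - 0*(-1 + 7)) - 1*(-22552))) = 1/(13849 + ((-48 + (0*6)² - 0*6) + 22552)) = 1/(13849 + ((-48 + 0² - 6*0) + 22552)) = 1/(13849 + ((-48 + 0 + 0) + 22552)) = 1/(13849 + (-48 + 22552)) = 1/(13849 + 22504) = 1/36353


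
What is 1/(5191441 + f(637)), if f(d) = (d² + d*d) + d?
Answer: 1/6003616 ≈ 1.6657e-7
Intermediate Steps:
f(d) = d + 2*d² (f(d) = (d² + d²) + d = 2*d² + d = d + 2*d²)
1/(5191441 + f(637)) = 1/(5191441 + 637*(1 + 2*637)) = 1/(5191441 + 637*(1 + 1274)) = 1/(5191441 + 637*1275) = 1/(5191441 + 812175) = 1/6003616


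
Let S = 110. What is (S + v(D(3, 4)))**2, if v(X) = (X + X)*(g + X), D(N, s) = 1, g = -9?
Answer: 8836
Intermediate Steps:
v(X) = 2*X*(-9 + X) (v(X) = (X + X)*(-9 + X) = (2*X)*(-9 + X) = 2*X*(-9 + X))
(S + v(D(3, 4)))**2 = (110 + 2*1*(-9 + 1))**2 = (110 + 2*1*(-8))**2 = (110 - 16)**2 = 94**2 = 8836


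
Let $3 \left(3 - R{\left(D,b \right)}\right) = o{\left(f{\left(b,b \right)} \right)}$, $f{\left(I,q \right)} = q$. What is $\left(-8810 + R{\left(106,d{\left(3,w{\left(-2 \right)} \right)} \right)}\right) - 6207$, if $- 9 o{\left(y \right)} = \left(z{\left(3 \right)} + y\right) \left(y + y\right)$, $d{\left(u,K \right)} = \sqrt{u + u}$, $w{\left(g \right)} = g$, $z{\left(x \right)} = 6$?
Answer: $- \frac{135122}{9} + \frac{4 \sqrt{6}}{9} \approx -15012.0$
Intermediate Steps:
$d{\left(u,K \right)} = \sqrt{2} \sqrt{u}$ ($d{\left(u,K \right)} = \sqrt{2 u} = \sqrt{2} \sqrt{u}$)
$o{\left(y \right)} = - \frac{2 y \left(6 + y\right)}{9}$ ($o{\left(y \right)} = - \frac{\left(6 + y\right) \left(y + y\right)}{9} = - \frac{\left(6 + y\right) 2 y}{9} = - \frac{2 y \left(6 + y\right)}{9}$)
$R{\left(D,b \right)} = 3 + \frac{2 b \left(6 + b\right)}{27}$ ($R{\left(D,b \right)} = 3 - \frac{\left(- \frac{2}{9}\right) b \left(6 + b\right)}{3} = 3 + \frac{2 b \left(6 + b\right)}{27}$)
$\left(-8810 + R{\left(106,d{\left(3,w{\left(-2 \right)} \right)} \right)}\right) - 6207 = \left(-8810 + \left(3 + \frac{2 \sqrt{2} \sqrt{3} \left(6 + \sqrt{2} \sqrt{3}\right)}{27}\right)\right) - 6207 = \left(-8810 + \left(3 + \frac{2 \sqrt{6} \left(6 + \sqrt{6}\right)}{27}\right)\right) - 6207 = \left(-8807 + \frac{2 \sqrt{6} \left(6 + \sqrt{6}\right)}{27}\right) - 6207 = -15014 + \frac{2 \sqrt{6} \left(6 + \sqrt{6}\right)}{27}$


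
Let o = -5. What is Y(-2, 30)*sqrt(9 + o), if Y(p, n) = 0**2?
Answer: 0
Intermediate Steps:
Y(p, n) = 0
Y(-2, 30)*sqrt(9 + o) = 0*sqrt(9 - 5) = 0*sqrt(4) = 0*2 = 0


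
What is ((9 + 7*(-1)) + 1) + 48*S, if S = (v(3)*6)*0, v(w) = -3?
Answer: 3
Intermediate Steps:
S = 0 (S = -3*6*0 = -18*0 = 0)
((9 + 7*(-1)) + 1) + 48*S = ((9 + 7*(-1)) + 1) + 48*0 = ((9 - 7) + 1) + 0 = (2 + 1) + 0 = 3 + 0 = 3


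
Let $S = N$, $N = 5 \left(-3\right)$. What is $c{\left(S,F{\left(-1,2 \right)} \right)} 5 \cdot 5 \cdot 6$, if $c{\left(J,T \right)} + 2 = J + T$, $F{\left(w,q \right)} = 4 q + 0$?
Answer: $-1350$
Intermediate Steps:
$F{\left(w,q \right)} = 4 q$
$N = -15$
$S = -15$
$c{\left(J,T \right)} = -2 + J + T$ ($c{\left(J,T \right)} = -2 + \left(J + T\right) = -2 + J + T$)
$c{\left(S,F{\left(-1,2 \right)} \right)} 5 \cdot 5 \cdot 6 = \left(-2 - 15 + 4 \cdot 2\right) 5 \cdot 5 \cdot 6 = \left(-2 - 15 + 8\right) 25 \cdot 6 = \left(-9\right) 150 = -1350$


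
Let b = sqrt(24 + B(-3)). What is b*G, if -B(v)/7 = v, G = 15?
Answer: 45*sqrt(5) ≈ 100.62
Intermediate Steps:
B(v) = -7*v
b = 3*sqrt(5) (b = sqrt(24 - 7*(-3)) = sqrt(24 + 21) = sqrt(45) = 3*sqrt(5) ≈ 6.7082)
b*G = (3*sqrt(5))*15 = 45*sqrt(5)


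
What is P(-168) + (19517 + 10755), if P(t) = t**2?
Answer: 58496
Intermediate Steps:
P(-168) + (19517 + 10755) = (-168)**2 + (19517 + 10755) = 28224 + 30272 = 58496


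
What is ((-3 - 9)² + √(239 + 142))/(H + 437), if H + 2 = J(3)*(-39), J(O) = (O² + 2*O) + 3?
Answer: -48/89 - √381/267 ≈ -0.61243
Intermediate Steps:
J(O) = 3 + O² + 2*O
H = -704 (H = -2 + (3 + 3² + 2*3)*(-39) = -2 + (3 + 9 + 6)*(-39) = -2 + 18*(-39) = -2 - 702 = -704)
((-3 - 9)² + √(239 + 142))/(H + 437) = ((-3 - 9)² + √(239 + 142))/(-704 + 437) = ((-12)² + √381)/(-267) = (144 + √381)*(-1/267) = -48/89 - √381/267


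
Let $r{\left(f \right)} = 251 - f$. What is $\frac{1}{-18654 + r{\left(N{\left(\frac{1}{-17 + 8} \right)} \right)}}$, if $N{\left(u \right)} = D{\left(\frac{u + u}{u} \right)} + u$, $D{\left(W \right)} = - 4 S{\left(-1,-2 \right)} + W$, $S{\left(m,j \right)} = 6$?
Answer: $- \frac{9}{165428} \approx -5.4404 \cdot 10^{-5}$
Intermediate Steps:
$D{\left(W \right)} = -24 + W$ ($D{\left(W \right)} = \left(-4\right) 6 + W = -24 + W$)
$N{\left(u \right)} = -22 + u$ ($N{\left(u \right)} = \left(-24 + \frac{u + u}{u}\right) + u = \left(-24 + \frac{2 u}{u}\right) + u = \left(-24 + 2\right) + u = -22 + u$)
$\frac{1}{-18654 + r{\left(N{\left(\frac{1}{-17 + 8} \right)} \right)}} = \frac{1}{-18654 + \left(251 - \left(-22 + \frac{1}{-17 + 8}\right)\right)} = \frac{1}{-18654 + \left(251 - \left(-22 + \frac{1}{-9}\right)\right)} = \frac{1}{-18654 + \left(251 - \left(-22 - \frac{1}{9}\right)\right)} = \frac{1}{-18654 + \left(251 - - \frac{199}{9}\right)} = \frac{1}{-18654 + \left(251 + \frac{199}{9}\right)} = \frac{1}{-18654 + \frac{2458}{9}} = \frac{1}{- \frac{165428}{9}} = - \frac{9}{165428}$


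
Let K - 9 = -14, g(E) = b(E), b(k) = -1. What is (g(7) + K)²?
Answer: 36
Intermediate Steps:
g(E) = -1
K = -5 (K = 9 - 14 = -5)
(g(7) + K)² = (-1 - 5)² = (-6)² = 36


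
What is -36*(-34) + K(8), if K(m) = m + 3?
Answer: 1235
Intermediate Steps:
K(m) = 3 + m
-36*(-34) + K(8) = -36*(-34) + (3 + 8) = 1224 + 11 = 1235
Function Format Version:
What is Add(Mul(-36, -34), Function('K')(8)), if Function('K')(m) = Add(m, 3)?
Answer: 1235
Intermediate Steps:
Function('K')(m) = Add(3, m)
Add(Mul(-36, -34), Function('K')(8)) = Add(Mul(-36, -34), Add(3, 8)) = Add(1224, 11) = 1235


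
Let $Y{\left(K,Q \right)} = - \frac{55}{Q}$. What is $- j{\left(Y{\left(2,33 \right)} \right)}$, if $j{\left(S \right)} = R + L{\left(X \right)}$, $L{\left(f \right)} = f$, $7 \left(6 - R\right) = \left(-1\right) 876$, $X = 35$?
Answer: $- \frac{1163}{7} \approx -166.14$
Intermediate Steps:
$R = \frac{918}{7}$ ($R = 6 - \frac{\left(-1\right) 876}{7} = 6 - - \frac{876}{7} = 6 + \frac{876}{7} = \frac{918}{7} \approx 131.14$)
$j{\left(S \right)} = \frac{1163}{7}$ ($j{\left(S \right)} = \frac{918}{7} + 35 = \frac{1163}{7}$)
$- j{\left(Y{\left(2,33 \right)} \right)} = \left(-1\right) \frac{1163}{7} = - \frac{1163}{7}$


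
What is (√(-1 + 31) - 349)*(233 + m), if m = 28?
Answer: -91089 + 261*√30 ≈ -89660.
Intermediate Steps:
(√(-1 + 31) - 349)*(233 + m) = (√(-1 + 31) - 349)*(233 + 28) = (√30 - 349)*261 = (-349 + √30)*261 = -91089 + 261*√30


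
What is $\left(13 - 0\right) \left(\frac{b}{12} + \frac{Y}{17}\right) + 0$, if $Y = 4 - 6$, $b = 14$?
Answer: $\frac{1391}{102} \approx 13.637$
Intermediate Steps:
$Y = -2$
$\left(13 - 0\right) \left(\frac{b}{12} + \frac{Y}{17}\right) + 0 = \left(13 - 0\right) \left(\frac{14}{12} - \frac{2}{17}\right) + 0 = \left(13 + 0\right) \left(14 \cdot \frac{1}{12} - \frac{2}{17}\right) + 0 = 13 \left(\frac{7}{6} - \frac{2}{17}\right) + 0 = 13 \cdot \frac{107}{102} + 0 = \frac{1391}{102} + 0 = \frac{1391}{102}$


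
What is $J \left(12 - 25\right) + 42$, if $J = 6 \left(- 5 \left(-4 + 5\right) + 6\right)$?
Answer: $-36$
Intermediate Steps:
$J = 6$ ($J = 6 \left(\left(-5\right) 1 + 6\right) = 6 \left(-5 + 6\right) = 6 \cdot 1 = 6$)
$J \left(12 - 25\right) + 42 = 6 \left(12 - 25\right) + 42 = 6 \left(-13\right) + 42 = -78 + 42 = -36$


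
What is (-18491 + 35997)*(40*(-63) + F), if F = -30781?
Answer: -582967306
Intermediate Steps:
(-18491 + 35997)*(40*(-63) + F) = (-18491 + 35997)*(40*(-63) - 30781) = 17506*(-2520 - 30781) = 17506*(-33301) = -582967306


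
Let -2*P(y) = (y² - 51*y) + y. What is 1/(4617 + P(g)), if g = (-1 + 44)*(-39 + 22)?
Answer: -2/561677 ≈ -3.5608e-6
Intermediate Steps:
g = -731 (g = 43*(-17) = -731)
P(y) = 25*y - y²/2 (P(y) = -((y² - 51*y) + y)/2 = -(y² - 50*y)/2 = 25*y - y²/2)
1/(4617 + P(g)) = 1/(4617 + (½)*(-731)*(50 - 1*(-731))) = 1/(4617 + (½)*(-731)*(50 + 731)) = 1/(4617 + (½)*(-731)*781) = 1/(4617 - 570911/2) = 1/(-561677/2) = -2/561677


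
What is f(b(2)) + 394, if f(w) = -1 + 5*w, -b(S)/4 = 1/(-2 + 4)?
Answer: 383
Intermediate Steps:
b(S) = -2 (b(S) = -4/(-2 + 4) = -4/2 = -4*½ = -2)
f(b(2)) + 394 = (-1 + 5*(-2)) + 394 = (-1 - 10) + 394 = -11 + 394 = 383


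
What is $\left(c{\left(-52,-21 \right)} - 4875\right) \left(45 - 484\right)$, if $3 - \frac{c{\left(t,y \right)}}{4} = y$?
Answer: $2097981$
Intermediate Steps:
$c{\left(t,y \right)} = 12 - 4 y$
$\left(c{\left(-52,-21 \right)} - 4875\right) \left(45 - 484\right) = \left(\left(12 - -84\right) - 4875\right) \left(45 - 484\right) = \left(\left(12 + 84\right) - 4875\right) \left(45 + \left(-2264 + 1780\right)\right) = \left(96 - 4875\right) \left(45 - 484\right) = \left(-4779\right) \left(-439\right) = 2097981$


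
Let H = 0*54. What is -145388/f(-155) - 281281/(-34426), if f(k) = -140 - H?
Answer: 180160951/172130 ≈ 1046.7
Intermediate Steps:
H = 0
f(k) = -140 (f(k) = -140 - 1*0 = -140 + 0 = -140)
-145388/f(-155) - 281281/(-34426) = -145388/(-140) - 281281/(-34426) = -145388*(-1/140) - 281281*(-1/34426) = 36347/35 + 40183/4918 = 180160951/172130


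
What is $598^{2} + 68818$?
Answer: $426422$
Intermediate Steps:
$598^{2} + 68818 = 357604 + 68818 = 426422$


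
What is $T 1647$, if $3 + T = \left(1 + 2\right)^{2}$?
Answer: $9882$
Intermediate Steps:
$T = 6$ ($T = -3 + \left(1 + 2\right)^{2} = -3 + 3^{2} = -3 + 9 = 6$)
$T 1647 = 6 \cdot 1647 = 9882$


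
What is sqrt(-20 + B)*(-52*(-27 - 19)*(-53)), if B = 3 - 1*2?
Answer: -126776*I*sqrt(19) ≈ -5.526e+5*I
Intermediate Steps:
B = 1 (B = 3 - 2 = 1)
sqrt(-20 + B)*(-52*(-27 - 19)*(-53)) = sqrt(-20 + 1)*(-52*(-27 - 19)*(-53)) = sqrt(-19)*(-52*(-46)*(-53)) = (I*sqrt(19))*(2392*(-53)) = (I*sqrt(19))*(-126776) = -126776*I*sqrt(19)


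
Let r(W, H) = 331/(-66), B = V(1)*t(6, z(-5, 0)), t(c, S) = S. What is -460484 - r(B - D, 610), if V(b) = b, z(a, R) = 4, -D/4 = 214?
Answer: -30391613/66 ≈ -4.6048e+5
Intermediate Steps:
D = -856 (D = -4*214 = -856)
B = 4 (B = 1*4 = 4)
r(W, H) = -331/66 (r(W, H) = 331*(-1/66) = -331/66)
-460484 - r(B - D, 610) = -460484 - 1*(-331/66) = -460484 + 331/66 = -30391613/66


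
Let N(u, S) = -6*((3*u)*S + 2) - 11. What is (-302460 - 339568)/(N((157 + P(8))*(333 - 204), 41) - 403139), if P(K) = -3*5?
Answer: 321014/6960923 ≈ 0.046117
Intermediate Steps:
P(K) = -15
N(u, S) = -23 - 18*S*u (N(u, S) = -6*(3*S*u + 2) - 11 = -6*(2 + 3*S*u) - 11 = (-12 - 18*S*u) - 11 = -23 - 18*S*u)
(-302460 - 339568)/(N((157 + P(8))*(333 - 204), 41) - 403139) = (-302460 - 339568)/((-23 - 18*41*(157 - 15)*(333 - 204)) - 403139) = -642028/((-23 - 18*41*142*129) - 403139) = -642028/((-23 - 18*41*18318) - 403139) = -642028/((-23 - 13518684) - 403139) = -642028/(-13518707 - 403139) = -642028/(-13921846) = -642028*(-1/13921846) = 321014/6960923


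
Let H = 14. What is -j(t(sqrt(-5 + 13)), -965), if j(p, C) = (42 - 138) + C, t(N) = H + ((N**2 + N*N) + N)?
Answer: 1061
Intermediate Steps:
t(N) = 14 + N + 2*N**2 (t(N) = 14 + ((N**2 + N*N) + N) = 14 + ((N**2 + N**2) + N) = 14 + (2*N**2 + N) = 14 + (N + 2*N**2) = 14 + N + 2*N**2)
j(p, C) = -96 + C
-j(t(sqrt(-5 + 13)), -965) = -(-96 - 965) = -1*(-1061) = 1061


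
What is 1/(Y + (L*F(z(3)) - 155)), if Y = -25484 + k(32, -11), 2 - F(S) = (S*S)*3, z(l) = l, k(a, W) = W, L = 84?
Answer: -1/27750 ≈ -3.6036e-5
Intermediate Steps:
F(S) = 2 - 3*S² (F(S) = 2 - S*S*3 = 2 - S²*3 = 2 - 3*S²)
Y = -25495 (Y = -25484 - 11 = -25495)
1/(Y + (L*F(z(3)) - 155)) = 1/(-25495 + (84*(2 - 3*3²) - 155)) = 1/(-25495 + (84*(2 - 3*9) - 155)) = 1/(-25495 + (84*(2 - 27) - 155)) = 1/(-25495 + (84*(-25) - 155)) = 1/(-25495 + (-2100 - 155)) = 1/(-25495 - 2255) = 1/(-27750) = -1/27750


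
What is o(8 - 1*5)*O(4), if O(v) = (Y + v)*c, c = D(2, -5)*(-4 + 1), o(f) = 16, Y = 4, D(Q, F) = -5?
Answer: 1920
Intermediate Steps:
c = 15 (c = -5*(-4 + 1) = -5*(-3) = 15)
O(v) = 60 + 15*v (O(v) = (4 + v)*15 = 60 + 15*v)
o(8 - 1*5)*O(4) = 16*(60 + 15*4) = 16*(60 + 60) = 16*120 = 1920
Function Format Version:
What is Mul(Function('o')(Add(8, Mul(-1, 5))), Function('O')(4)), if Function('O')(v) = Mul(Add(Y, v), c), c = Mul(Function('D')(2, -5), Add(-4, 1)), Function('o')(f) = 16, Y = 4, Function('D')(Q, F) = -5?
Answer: 1920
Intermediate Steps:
c = 15 (c = Mul(-5, Add(-4, 1)) = Mul(-5, -3) = 15)
Function('O')(v) = Add(60, Mul(15, v)) (Function('O')(v) = Mul(Add(4, v), 15) = Add(60, Mul(15, v)))
Mul(Function('o')(Add(8, Mul(-1, 5))), Function('O')(4)) = Mul(16, Add(60, Mul(15, 4))) = Mul(16, Add(60, 60)) = Mul(16, 120) = 1920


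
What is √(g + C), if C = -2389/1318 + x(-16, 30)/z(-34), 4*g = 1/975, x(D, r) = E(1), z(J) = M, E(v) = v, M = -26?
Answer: I*√122253000441/257010 ≈ 1.3604*I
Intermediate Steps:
z(J) = -26
x(D, r) = 1
g = 1/3900 (g = (¼)/975 = (¼)*(1/975) = 1/3900 ≈ 0.00025641)
C = -15858/8567 (C = -2389/1318 + 1/(-26) = -2389*1/1318 + 1*(-1/26) = -2389/1318 - 1/26 = -15858/8567 ≈ -1.8511)
√(g + C) = √(1/3900 - 15858/8567) = √(-4756741/2570100) = I*√122253000441/257010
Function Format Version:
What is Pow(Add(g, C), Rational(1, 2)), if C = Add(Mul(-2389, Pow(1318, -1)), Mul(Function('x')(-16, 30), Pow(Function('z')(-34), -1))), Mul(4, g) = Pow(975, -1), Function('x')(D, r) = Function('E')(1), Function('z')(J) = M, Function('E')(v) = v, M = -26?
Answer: Mul(Rational(1, 257010), I, Pow(122253000441, Rational(1, 2))) ≈ Mul(1.3604, I)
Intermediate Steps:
Function('z')(J) = -26
Function('x')(D, r) = 1
g = Rational(1, 3900) (g = Mul(Rational(1, 4), Pow(975, -1)) = Mul(Rational(1, 4), Rational(1, 975)) = Rational(1, 3900) ≈ 0.00025641)
C = Rational(-15858, 8567) (C = Add(Mul(-2389, Pow(1318, -1)), Mul(1, Pow(-26, -1))) = Add(Mul(-2389, Rational(1, 1318)), Mul(1, Rational(-1, 26))) = Add(Rational(-2389, 1318), Rational(-1, 26)) = Rational(-15858, 8567) ≈ -1.8511)
Pow(Add(g, C), Rational(1, 2)) = Pow(Add(Rational(1, 3900), Rational(-15858, 8567)), Rational(1, 2)) = Pow(Rational(-4756741, 2570100), Rational(1, 2)) = Mul(Rational(1, 257010), I, Pow(122253000441, Rational(1, 2)))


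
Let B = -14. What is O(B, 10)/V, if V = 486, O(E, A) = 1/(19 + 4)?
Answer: 1/11178 ≈ 8.9461e-5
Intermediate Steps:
O(E, A) = 1/23
O(B, 10)/V = (1/23)/486 = (1/23)*(1/486) = 1/11178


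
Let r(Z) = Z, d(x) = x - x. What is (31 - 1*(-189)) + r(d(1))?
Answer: 220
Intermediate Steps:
d(x) = 0
(31 - 1*(-189)) + r(d(1)) = (31 - 1*(-189)) + 0 = (31 + 189) + 0 = 220 + 0 = 220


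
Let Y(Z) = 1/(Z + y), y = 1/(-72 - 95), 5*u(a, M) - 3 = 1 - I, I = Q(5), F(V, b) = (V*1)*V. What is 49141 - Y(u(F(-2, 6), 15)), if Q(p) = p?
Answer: 8453087/172 ≈ 49146.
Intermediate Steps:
F(V, b) = V**2 (F(V, b) = V*V = V**2)
I = 5
u(a, M) = -1/5 (u(a, M) = 3/5 + (1 - 1*5)/5 = 3/5 + (1 - 5)/5 = 3/5 + (1/5)*(-4) = 3/5 - 4/5 = -1/5)
y = -1/167 (y = 1/(-167) = -1/167 ≈ -0.0059880)
Y(Z) = 1/(-1/167 + Z) (Y(Z) = 1/(Z - 1/167) = 1/(-1/167 + Z))
49141 - Y(u(F(-2, 6), 15)) = 49141 - 167/(-1 + 167*(-1/5)) = 49141 - 167/(-1 - 167/5) = 49141 - 167/(-172/5) = 49141 - 167*(-5)/172 = 49141 - 1*(-835/172) = 49141 + 835/172 = 8453087/172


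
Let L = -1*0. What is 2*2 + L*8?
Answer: 4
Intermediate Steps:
L = 0
2*2 + L*8 = 2*2 + 0*8 = 4 + 0 = 4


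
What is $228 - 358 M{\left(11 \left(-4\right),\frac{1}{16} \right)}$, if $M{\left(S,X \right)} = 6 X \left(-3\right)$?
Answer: $\frac{2523}{4} \approx 630.75$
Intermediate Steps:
$M{\left(S,X \right)} = - 18 X$
$228 - 358 M{\left(11 \left(-4\right),\frac{1}{16} \right)} = 228 - 358 \left(- \frac{18}{16}\right) = 228 - 358 \left(\left(-18\right) \frac{1}{16}\right) = 228 - - \frac{1611}{4} = 228 + \frac{1611}{4} = \frac{2523}{4}$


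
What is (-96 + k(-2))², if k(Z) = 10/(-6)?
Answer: 85849/9 ≈ 9538.8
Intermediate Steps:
k(Z) = -5/3 (k(Z) = 10*(-⅙) = -5/3)
(-96 + k(-2))² = (-96 - 5/3)² = (-293/3)² = 85849/9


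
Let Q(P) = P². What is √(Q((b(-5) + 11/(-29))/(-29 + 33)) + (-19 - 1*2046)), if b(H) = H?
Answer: 2*I*√433786/29 ≈ 45.422*I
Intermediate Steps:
√(Q((b(-5) + 11/(-29))/(-29 + 33)) + (-19 - 1*2046)) = √(((-5 + 11/(-29))/(-29 + 33))² + (-19 - 1*2046)) = √(((-5 + 11*(-1/29))/4)² + (-19 - 2046)) = √(((-5 - 11/29)*(¼))² - 2065) = √((-156/29*¼)² - 2065) = √((-39/29)² - 2065) = √(1521/841 - 2065) = √(-1735144/841) = 2*I*√433786/29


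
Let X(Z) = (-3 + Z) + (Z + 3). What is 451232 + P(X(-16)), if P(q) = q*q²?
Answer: 418464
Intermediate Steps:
X(Z) = 2*Z (X(Z) = (-3 + Z) + (3 + Z) = 2*Z)
P(q) = q³
451232 + P(X(-16)) = 451232 + (2*(-16))³ = 451232 + (-32)³ = 451232 - 32768 = 418464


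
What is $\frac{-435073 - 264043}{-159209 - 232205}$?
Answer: $\frac{349558}{195707} \approx 1.7861$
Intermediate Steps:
$\frac{-435073 - 264043}{-159209 - 232205} = - \frac{699116}{-391414} = \left(-699116\right) \left(- \frac{1}{391414}\right) = \frac{349558}{195707}$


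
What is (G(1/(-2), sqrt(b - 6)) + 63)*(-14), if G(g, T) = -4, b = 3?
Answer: -826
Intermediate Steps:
(G(1/(-2), sqrt(b - 6)) + 63)*(-14) = (-4 + 63)*(-14) = 59*(-14) = -826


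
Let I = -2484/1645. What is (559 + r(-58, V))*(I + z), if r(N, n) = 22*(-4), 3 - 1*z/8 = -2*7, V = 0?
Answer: 104202156/1645 ≈ 63345.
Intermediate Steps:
I = -2484/1645 (I = -2484*1/1645 = -2484/1645 ≈ -1.5100)
z = 136 (z = 24 - (-16)*7 = 24 - 8*(-14) = 24 + 112 = 136)
r(N, n) = -88
(559 + r(-58, V))*(I + z) = (559 - 88)*(-2484/1645 + 136) = 471*(221236/1645) = 104202156/1645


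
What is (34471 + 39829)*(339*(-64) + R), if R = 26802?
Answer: 379375800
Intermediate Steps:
(34471 + 39829)*(339*(-64) + R) = (34471 + 39829)*(339*(-64) + 26802) = 74300*(-21696 + 26802) = 74300*5106 = 379375800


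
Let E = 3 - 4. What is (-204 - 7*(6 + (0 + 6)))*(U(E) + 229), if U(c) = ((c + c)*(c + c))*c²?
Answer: -67104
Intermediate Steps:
E = -1
U(c) = 4*c⁴ (U(c) = ((2*c)*(2*c))*c² = (4*c²)*c² = 4*c⁴)
(-204 - 7*(6 + (0 + 6)))*(U(E) + 229) = (-204 - 7*(6 + (0 + 6)))*(4*(-1)⁴ + 229) = (-204 - 7*(6 + 6))*(4*1 + 229) = (-204 - 7*12)*(4 + 229) = (-204 - 84)*233 = -288*233 = -67104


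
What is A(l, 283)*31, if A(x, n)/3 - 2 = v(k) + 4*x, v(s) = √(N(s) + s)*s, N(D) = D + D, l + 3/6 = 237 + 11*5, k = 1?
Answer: 108624 + 93*√3 ≈ 1.0879e+5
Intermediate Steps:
l = 583/2 (l = -½ + (237 + 11*5) = -½ + (237 + 55) = -½ + 292 = 583/2 ≈ 291.50)
N(D) = 2*D
v(s) = √3*s^(3/2) (v(s) = √(2*s + s)*s = √(3*s)*s = (√3*√s)*s = √3*s^(3/2))
A(x, n) = 6 + 3*√3 + 12*x (A(x, n) = 6 + 3*(√3*1^(3/2) + 4*x) = 6 + 3*(√3*1 + 4*x) = 6 + 3*(√3 + 4*x) = 6 + (3*√3 + 12*x) = 6 + 3*√3 + 12*x)
A(l, 283)*31 = (6 + 3*√3 + 12*(583/2))*31 = (6 + 3*√3 + 3498)*31 = (3504 + 3*√3)*31 = 108624 + 93*√3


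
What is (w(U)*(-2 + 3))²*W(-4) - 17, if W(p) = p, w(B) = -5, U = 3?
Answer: -117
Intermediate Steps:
(w(U)*(-2 + 3))²*W(-4) - 17 = (-5*(-2 + 3))²*(-4) - 17 = (-5*1)²*(-4) - 17 = (-5)²*(-4) - 17 = 25*(-4) - 17 = -100 - 17 = -117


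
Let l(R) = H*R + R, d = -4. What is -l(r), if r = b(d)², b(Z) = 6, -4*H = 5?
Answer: 9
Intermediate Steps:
H = -5/4 (H = -¼*5 = -5/4 ≈ -1.2500)
r = 36 (r = 6² = 36)
l(R) = -R/4 (l(R) = -5*R/4 + R = -R/4)
-l(r) = -(-1)*36/4 = -1*(-9) = 9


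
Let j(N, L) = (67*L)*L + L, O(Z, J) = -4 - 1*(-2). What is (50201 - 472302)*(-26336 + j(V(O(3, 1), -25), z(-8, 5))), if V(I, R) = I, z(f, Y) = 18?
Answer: 1945885610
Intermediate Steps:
O(Z, J) = -2 (O(Z, J) = -4 + 2 = -2)
j(N, L) = L + 67*L² (j(N, L) = 67*L² + L = L + 67*L²)
(50201 - 472302)*(-26336 + j(V(O(3, 1), -25), z(-8, 5))) = (50201 - 472302)*(-26336 + 18*(1 + 67*18)) = -422101*(-26336 + 18*(1 + 1206)) = -422101*(-26336 + 18*1207) = -422101*(-26336 + 21726) = -422101*(-4610) = 1945885610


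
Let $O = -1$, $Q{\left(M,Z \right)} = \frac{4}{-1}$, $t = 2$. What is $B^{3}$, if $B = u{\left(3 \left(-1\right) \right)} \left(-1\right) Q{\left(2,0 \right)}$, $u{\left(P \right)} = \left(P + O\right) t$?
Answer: $-32768$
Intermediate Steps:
$Q{\left(M,Z \right)} = -4$ ($Q{\left(M,Z \right)} = 4 \left(-1\right) = -4$)
$u{\left(P \right)} = -2 + 2 P$ ($u{\left(P \right)} = \left(P - 1\right) 2 = \left(-1 + P\right) 2 = -2 + 2 P$)
$B = -32$ ($B = \left(-2 + 2 \cdot 3 \left(-1\right)\right) \left(-1\right) \left(-4\right) = \left(-2 + 2 \left(-3\right)\right) \left(-1\right) \left(-4\right) = \left(-2 - 6\right) \left(-1\right) \left(-4\right) = \left(-8\right) \left(-1\right) \left(-4\right) = 8 \left(-4\right) = -32$)
$B^{3} = \left(-32\right)^{3} = -32768$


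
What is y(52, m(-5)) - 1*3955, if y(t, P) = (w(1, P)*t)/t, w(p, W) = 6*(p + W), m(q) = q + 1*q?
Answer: -4009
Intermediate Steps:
m(q) = 2*q (m(q) = q + q = 2*q)
w(p, W) = 6*W + 6*p (w(p, W) = 6*(W + p) = 6*W + 6*p)
y(t, P) = 6 + 6*P (y(t, P) = ((6*P + 6*1)*t)/t = ((6*P + 6)*t)/t = ((6 + 6*P)*t)/t = (t*(6 + 6*P))/t = 6 + 6*P)
y(52, m(-5)) - 1*3955 = (6 + 6*(2*(-5))) - 1*3955 = (6 + 6*(-10)) - 3955 = (6 - 60) - 3955 = -54 - 3955 = -4009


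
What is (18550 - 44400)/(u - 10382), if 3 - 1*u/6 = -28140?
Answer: -12925/79238 ≈ -0.16312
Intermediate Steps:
u = 168858 (u = 18 - 6*(-28140) = 18 + 168840 = 168858)
(18550 - 44400)/(u - 10382) = (18550 - 44400)/(168858 - 10382) = -25850/158476 = -25850*1/158476 = -12925/79238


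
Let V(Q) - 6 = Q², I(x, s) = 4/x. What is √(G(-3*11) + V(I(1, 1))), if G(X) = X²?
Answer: √1111 ≈ 33.332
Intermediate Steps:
V(Q) = 6 + Q²
√(G(-3*11) + V(I(1, 1))) = √((-3*11)² + (6 + (4/1)²)) = √((-33)² + (6 + (4*1)²)) = √(1089 + (6 + 4²)) = √(1089 + (6 + 16)) = √(1089 + 22) = √1111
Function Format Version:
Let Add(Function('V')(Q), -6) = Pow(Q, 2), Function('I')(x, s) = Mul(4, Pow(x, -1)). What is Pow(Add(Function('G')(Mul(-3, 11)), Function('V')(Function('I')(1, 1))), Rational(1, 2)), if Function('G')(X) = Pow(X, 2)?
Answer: Pow(1111, Rational(1, 2)) ≈ 33.332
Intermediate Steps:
Function('V')(Q) = Add(6, Pow(Q, 2))
Pow(Add(Function('G')(Mul(-3, 11)), Function('V')(Function('I')(1, 1))), Rational(1, 2)) = Pow(Add(Pow(Mul(-3, 11), 2), Add(6, Pow(Mul(4, Pow(1, -1)), 2))), Rational(1, 2)) = Pow(Add(Pow(-33, 2), Add(6, Pow(Mul(4, 1), 2))), Rational(1, 2)) = Pow(Add(1089, Add(6, Pow(4, 2))), Rational(1, 2)) = Pow(Add(1089, Add(6, 16)), Rational(1, 2)) = Pow(Add(1089, 22), Rational(1, 2)) = Pow(1111, Rational(1, 2))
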